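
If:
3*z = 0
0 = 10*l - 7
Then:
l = 7/10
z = 0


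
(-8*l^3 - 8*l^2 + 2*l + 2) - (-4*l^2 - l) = -8*l^3 - 4*l^2 + 3*l + 2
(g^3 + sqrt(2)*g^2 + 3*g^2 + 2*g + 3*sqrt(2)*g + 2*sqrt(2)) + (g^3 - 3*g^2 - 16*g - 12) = 2*g^3 + sqrt(2)*g^2 - 14*g + 3*sqrt(2)*g - 12 + 2*sqrt(2)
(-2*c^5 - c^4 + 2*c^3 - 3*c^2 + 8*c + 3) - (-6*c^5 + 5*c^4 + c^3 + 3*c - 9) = 4*c^5 - 6*c^4 + c^3 - 3*c^2 + 5*c + 12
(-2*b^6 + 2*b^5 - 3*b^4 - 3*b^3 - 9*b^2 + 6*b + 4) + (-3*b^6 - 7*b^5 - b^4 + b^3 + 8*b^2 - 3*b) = -5*b^6 - 5*b^5 - 4*b^4 - 2*b^3 - b^2 + 3*b + 4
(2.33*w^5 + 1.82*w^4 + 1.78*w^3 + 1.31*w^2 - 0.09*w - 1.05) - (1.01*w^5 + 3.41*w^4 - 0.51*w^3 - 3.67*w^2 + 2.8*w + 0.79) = 1.32*w^5 - 1.59*w^4 + 2.29*w^3 + 4.98*w^2 - 2.89*w - 1.84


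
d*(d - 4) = d^2 - 4*d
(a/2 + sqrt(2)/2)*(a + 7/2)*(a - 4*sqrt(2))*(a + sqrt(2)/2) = a^4/2 - 5*sqrt(2)*a^3/4 + 7*a^3/4 - 35*sqrt(2)*a^2/8 - 11*a^2/2 - 77*a/4 - 2*sqrt(2)*a - 7*sqrt(2)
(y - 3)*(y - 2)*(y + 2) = y^3 - 3*y^2 - 4*y + 12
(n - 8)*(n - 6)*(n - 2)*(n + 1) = n^4 - 15*n^3 + 60*n^2 - 20*n - 96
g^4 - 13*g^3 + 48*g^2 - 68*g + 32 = (g - 8)*(g - 2)^2*(g - 1)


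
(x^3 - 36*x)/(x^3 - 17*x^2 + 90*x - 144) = x*(x + 6)/(x^2 - 11*x + 24)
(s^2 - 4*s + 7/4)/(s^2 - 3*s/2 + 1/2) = (s - 7/2)/(s - 1)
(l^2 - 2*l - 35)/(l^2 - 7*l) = (l + 5)/l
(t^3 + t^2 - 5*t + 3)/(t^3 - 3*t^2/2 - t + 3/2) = 2*(t^2 + 2*t - 3)/(2*t^2 - t - 3)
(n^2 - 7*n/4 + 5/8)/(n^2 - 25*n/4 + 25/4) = (n - 1/2)/(n - 5)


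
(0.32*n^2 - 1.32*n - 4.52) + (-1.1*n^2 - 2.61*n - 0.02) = -0.78*n^2 - 3.93*n - 4.54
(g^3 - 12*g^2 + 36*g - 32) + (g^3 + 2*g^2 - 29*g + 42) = 2*g^3 - 10*g^2 + 7*g + 10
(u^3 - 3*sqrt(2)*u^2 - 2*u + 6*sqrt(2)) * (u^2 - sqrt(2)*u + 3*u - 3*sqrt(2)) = u^5 - 4*sqrt(2)*u^4 + 3*u^4 - 12*sqrt(2)*u^3 + 4*u^3 + 8*sqrt(2)*u^2 + 12*u^2 - 12*u + 24*sqrt(2)*u - 36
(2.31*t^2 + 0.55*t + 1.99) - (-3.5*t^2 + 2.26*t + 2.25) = 5.81*t^2 - 1.71*t - 0.26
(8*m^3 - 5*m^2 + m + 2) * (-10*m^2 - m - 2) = -80*m^5 + 42*m^4 - 21*m^3 - 11*m^2 - 4*m - 4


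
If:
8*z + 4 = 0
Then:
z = -1/2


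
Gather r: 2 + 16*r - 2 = 16*r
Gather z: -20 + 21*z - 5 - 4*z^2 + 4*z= -4*z^2 + 25*z - 25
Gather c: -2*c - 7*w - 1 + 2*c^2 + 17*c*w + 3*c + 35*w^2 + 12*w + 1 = 2*c^2 + c*(17*w + 1) + 35*w^2 + 5*w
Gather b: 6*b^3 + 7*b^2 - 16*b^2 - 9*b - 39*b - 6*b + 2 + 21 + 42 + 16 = 6*b^3 - 9*b^2 - 54*b + 81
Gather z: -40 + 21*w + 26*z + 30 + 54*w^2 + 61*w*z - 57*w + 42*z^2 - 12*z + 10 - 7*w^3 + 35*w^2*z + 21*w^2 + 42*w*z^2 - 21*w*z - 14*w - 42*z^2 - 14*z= -7*w^3 + 75*w^2 + 42*w*z^2 - 50*w + z*(35*w^2 + 40*w)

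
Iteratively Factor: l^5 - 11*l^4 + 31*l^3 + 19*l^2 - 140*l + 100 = (l - 5)*(l^4 - 6*l^3 + l^2 + 24*l - 20) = (l - 5)*(l - 1)*(l^3 - 5*l^2 - 4*l + 20) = (l - 5)*(l - 2)*(l - 1)*(l^2 - 3*l - 10) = (l - 5)^2*(l - 2)*(l - 1)*(l + 2)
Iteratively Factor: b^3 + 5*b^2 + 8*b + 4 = (b + 2)*(b^2 + 3*b + 2) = (b + 2)^2*(b + 1)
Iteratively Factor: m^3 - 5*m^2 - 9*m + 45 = (m - 5)*(m^2 - 9) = (m - 5)*(m + 3)*(m - 3)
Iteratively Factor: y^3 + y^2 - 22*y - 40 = (y - 5)*(y^2 + 6*y + 8) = (y - 5)*(y + 4)*(y + 2)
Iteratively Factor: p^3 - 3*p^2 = (p)*(p^2 - 3*p) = p^2*(p - 3)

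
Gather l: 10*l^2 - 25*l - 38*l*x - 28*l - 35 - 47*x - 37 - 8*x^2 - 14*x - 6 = 10*l^2 + l*(-38*x - 53) - 8*x^2 - 61*x - 78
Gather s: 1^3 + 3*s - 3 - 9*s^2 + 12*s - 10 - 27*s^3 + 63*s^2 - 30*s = -27*s^3 + 54*s^2 - 15*s - 12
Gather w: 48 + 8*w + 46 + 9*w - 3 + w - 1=18*w + 90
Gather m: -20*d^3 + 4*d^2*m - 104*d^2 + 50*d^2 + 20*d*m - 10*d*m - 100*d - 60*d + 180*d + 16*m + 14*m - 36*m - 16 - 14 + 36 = -20*d^3 - 54*d^2 + 20*d + m*(4*d^2 + 10*d - 6) + 6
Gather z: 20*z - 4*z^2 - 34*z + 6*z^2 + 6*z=2*z^2 - 8*z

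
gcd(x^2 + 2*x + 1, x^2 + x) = x + 1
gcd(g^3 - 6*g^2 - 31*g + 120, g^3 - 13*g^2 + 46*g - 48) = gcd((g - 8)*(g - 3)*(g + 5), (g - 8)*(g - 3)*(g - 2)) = g^2 - 11*g + 24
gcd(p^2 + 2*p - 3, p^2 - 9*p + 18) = 1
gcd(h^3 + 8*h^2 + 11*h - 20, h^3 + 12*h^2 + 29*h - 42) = h - 1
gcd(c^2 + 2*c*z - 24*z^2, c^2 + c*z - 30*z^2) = c + 6*z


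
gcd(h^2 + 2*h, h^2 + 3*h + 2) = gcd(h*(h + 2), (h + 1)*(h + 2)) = h + 2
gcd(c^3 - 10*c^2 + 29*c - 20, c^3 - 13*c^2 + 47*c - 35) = c^2 - 6*c + 5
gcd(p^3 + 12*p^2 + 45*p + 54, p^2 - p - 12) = p + 3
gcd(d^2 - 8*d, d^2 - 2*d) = d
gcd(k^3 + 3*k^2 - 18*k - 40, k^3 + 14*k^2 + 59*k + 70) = k^2 + 7*k + 10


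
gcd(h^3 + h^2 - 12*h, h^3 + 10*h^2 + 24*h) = h^2 + 4*h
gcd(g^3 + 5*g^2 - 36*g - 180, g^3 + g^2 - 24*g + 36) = g + 6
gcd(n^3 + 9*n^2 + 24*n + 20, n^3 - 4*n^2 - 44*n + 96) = 1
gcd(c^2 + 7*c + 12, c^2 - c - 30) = 1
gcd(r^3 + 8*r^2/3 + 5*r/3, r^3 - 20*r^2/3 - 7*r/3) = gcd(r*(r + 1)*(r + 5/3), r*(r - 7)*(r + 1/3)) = r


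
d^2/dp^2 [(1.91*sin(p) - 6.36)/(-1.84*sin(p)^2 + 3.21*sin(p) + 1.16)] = (-6.466496*sin(p)^5 + 74.84844*sin(p)^4 - 124.221344*sin(p)^3 - 2.24920800000001*sin(p)^2 + 223.596256*sin(p) - 172.441872)/(-1.84*sin(p)^2 + 3.21*sin(p) + 1.16)^3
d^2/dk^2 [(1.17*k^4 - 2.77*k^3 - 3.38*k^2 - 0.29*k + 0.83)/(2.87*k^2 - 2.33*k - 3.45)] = (19.274346*k^6 - 46.9434419999999*k^5 - 31.397652*k^4 + 15.5681059999999*k^3 - 126.271428*k^2 - 248.349918*k - 50.350106)/(23.639903*k^6 - 57.575931*k^5 - 38.509086*k^4 + 125.773633*k^3 + 46.29141*k^2 - 83.198475*k - 41.063625)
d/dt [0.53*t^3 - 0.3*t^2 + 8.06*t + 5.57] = 1.59*t^2 - 0.6*t + 8.06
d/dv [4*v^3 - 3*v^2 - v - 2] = 12*v^2 - 6*v - 1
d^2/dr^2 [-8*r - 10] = 0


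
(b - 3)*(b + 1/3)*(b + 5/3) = b^3 - b^2 - 49*b/9 - 5/3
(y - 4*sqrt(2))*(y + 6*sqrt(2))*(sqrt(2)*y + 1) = sqrt(2)*y^3 + 5*y^2 - 46*sqrt(2)*y - 48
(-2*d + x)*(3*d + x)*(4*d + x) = -24*d^3 - 2*d^2*x + 5*d*x^2 + x^3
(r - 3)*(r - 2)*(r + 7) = r^3 + 2*r^2 - 29*r + 42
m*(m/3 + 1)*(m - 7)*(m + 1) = m^4/3 - m^3 - 25*m^2/3 - 7*m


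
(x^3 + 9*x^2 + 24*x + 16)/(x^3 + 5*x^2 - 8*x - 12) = (x^2 + 8*x + 16)/(x^2 + 4*x - 12)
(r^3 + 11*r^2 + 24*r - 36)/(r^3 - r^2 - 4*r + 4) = (r^2 + 12*r + 36)/(r^2 - 4)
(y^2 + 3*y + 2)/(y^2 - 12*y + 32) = (y^2 + 3*y + 2)/(y^2 - 12*y + 32)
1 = 1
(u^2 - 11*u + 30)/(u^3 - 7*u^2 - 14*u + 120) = 1/(u + 4)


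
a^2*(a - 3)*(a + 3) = a^4 - 9*a^2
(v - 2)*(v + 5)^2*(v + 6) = v^4 + 14*v^3 + 53*v^2 - 20*v - 300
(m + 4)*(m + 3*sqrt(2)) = m^2 + 4*m + 3*sqrt(2)*m + 12*sqrt(2)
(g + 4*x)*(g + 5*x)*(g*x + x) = g^3*x + 9*g^2*x^2 + g^2*x + 20*g*x^3 + 9*g*x^2 + 20*x^3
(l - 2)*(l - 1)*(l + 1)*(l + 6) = l^4 + 4*l^3 - 13*l^2 - 4*l + 12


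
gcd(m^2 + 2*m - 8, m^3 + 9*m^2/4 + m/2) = 1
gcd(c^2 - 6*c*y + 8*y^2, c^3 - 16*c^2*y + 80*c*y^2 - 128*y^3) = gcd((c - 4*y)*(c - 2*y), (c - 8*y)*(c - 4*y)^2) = -c + 4*y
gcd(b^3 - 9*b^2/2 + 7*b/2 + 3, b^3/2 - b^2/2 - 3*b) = b - 3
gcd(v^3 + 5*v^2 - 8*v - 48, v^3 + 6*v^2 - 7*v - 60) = v^2 + v - 12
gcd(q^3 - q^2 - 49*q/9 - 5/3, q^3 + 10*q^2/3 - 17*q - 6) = q^2 - 8*q/3 - 1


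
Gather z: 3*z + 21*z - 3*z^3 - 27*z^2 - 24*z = -3*z^3 - 27*z^2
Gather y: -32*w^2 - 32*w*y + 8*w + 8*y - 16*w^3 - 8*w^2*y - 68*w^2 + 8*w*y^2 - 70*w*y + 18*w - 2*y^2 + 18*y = -16*w^3 - 100*w^2 + 26*w + y^2*(8*w - 2) + y*(-8*w^2 - 102*w + 26)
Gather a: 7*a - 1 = 7*a - 1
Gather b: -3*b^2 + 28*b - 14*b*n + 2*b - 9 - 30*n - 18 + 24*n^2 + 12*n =-3*b^2 + b*(30 - 14*n) + 24*n^2 - 18*n - 27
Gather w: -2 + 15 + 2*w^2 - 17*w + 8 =2*w^2 - 17*w + 21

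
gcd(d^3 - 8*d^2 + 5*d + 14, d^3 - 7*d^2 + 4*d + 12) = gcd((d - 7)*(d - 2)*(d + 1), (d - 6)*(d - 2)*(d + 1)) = d^2 - d - 2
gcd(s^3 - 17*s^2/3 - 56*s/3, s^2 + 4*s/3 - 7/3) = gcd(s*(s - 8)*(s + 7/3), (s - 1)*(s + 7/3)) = s + 7/3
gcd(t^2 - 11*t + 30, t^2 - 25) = t - 5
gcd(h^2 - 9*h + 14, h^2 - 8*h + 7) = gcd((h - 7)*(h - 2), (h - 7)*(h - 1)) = h - 7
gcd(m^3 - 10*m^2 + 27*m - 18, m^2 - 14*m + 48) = m - 6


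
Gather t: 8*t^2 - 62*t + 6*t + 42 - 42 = 8*t^2 - 56*t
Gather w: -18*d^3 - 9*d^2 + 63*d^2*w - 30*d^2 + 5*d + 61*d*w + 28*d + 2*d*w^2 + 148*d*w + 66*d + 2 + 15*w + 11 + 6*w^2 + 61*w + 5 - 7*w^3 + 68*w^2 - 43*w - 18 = -18*d^3 - 39*d^2 + 99*d - 7*w^3 + w^2*(2*d + 74) + w*(63*d^2 + 209*d + 33)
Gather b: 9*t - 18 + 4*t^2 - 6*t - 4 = 4*t^2 + 3*t - 22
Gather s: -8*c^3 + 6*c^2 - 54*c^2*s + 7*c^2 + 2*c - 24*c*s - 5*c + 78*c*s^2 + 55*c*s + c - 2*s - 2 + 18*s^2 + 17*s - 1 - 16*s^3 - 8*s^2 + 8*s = -8*c^3 + 13*c^2 - 2*c - 16*s^3 + s^2*(78*c + 10) + s*(-54*c^2 + 31*c + 23) - 3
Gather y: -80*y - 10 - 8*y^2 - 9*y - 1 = -8*y^2 - 89*y - 11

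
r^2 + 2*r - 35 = (r - 5)*(r + 7)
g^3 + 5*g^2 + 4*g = g*(g + 1)*(g + 4)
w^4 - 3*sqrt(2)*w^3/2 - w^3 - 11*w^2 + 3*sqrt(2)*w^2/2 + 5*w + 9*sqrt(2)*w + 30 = (w - 3)*(w + 2)*(w - 5*sqrt(2)/2)*(w + sqrt(2))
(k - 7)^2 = k^2 - 14*k + 49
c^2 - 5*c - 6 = (c - 6)*(c + 1)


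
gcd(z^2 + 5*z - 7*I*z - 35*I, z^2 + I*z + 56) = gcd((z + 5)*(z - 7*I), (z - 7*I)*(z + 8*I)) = z - 7*I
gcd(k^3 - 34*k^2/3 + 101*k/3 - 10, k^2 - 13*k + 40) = k - 5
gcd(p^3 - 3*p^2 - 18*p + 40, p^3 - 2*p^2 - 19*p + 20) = p^2 - p - 20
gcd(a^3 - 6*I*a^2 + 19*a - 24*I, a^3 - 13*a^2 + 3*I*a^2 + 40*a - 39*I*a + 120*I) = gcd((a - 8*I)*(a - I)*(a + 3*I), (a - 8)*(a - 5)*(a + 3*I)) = a + 3*I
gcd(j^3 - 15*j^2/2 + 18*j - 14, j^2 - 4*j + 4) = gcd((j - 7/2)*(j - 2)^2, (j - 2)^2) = j^2 - 4*j + 4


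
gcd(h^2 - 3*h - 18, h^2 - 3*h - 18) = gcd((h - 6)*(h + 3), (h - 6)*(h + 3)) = h^2 - 3*h - 18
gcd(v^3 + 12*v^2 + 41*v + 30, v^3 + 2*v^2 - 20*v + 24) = v + 6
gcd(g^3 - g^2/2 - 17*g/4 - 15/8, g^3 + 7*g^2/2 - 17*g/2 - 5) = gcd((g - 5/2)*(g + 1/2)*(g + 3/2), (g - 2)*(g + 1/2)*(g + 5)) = g + 1/2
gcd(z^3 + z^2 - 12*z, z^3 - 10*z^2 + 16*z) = z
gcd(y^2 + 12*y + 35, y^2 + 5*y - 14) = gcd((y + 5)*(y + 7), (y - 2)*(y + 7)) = y + 7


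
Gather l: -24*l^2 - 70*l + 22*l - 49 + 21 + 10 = -24*l^2 - 48*l - 18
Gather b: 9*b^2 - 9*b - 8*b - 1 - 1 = 9*b^2 - 17*b - 2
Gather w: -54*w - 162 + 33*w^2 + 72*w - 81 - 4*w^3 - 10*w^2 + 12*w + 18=-4*w^3 + 23*w^2 + 30*w - 225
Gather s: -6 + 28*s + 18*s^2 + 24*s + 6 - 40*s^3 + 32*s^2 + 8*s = -40*s^3 + 50*s^2 + 60*s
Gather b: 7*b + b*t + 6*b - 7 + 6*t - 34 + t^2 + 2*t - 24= b*(t + 13) + t^2 + 8*t - 65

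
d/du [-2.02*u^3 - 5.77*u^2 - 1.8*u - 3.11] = -6.06*u^2 - 11.54*u - 1.8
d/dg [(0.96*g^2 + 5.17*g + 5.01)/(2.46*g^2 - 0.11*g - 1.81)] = (-12.8238*g^2 - 28.1244*g - 8.8066)/(6.0516*g^4 - 0.5412*g^3 - 8.8931*g^2 + 0.3982*g + 3.2761)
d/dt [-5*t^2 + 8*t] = 8 - 10*t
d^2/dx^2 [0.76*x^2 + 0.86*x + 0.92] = 1.52000000000000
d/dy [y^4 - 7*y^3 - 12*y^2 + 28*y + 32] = 4*y^3 - 21*y^2 - 24*y + 28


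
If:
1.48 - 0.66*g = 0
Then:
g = 2.24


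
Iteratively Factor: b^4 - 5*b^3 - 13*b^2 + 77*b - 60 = (b - 5)*(b^3 - 13*b + 12) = (b - 5)*(b - 1)*(b^2 + b - 12) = (b - 5)*(b - 3)*(b - 1)*(b + 4)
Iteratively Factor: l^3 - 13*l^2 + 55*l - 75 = (l - 5)*(l^2 - 8*l + 15) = (l - 5)^2*(l - 3)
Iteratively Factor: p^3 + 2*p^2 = (p)*(p^2 + 2*p) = p*(p + 2)*(p)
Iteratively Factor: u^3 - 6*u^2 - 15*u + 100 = (u - 5)*(u^2 - u - 20) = (u - 5)*(u + 4)*(u - 5)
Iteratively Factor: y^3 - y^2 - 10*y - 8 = (y + 1)*(y^2 - 2*y - 8) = (y - 4)*(y + 1)*(y + 2)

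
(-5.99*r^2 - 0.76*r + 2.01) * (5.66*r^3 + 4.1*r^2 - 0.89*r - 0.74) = -33.9034*r^5 - 28.8606*r^4 + 13.5917*r^3 + 13.35*r^2 - 1.2265*r - 1.4874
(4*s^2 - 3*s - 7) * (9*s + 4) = 36*s^3 - 11*s^2 - 75*s - 28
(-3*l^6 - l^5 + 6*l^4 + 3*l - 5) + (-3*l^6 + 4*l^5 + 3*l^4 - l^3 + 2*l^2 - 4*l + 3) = -6*l^6 + 3*l^5 + 9*l^4 - l^3 + 2*l^2 - l - 2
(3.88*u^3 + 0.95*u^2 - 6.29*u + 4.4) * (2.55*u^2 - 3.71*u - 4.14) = 9.894*u^5 - 11.9723*u^4 - 35.6272*u^3 + 30.6229*u^2 + 9.7166*u - 18.216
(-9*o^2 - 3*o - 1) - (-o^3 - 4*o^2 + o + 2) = o^3 - 5*o^2 - 4*o - 3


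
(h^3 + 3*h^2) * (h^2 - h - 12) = h^5 + 2*h^4 - 15*h^3 - 36*h^2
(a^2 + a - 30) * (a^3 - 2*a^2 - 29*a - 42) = a^5 - a^4 - 61*a^3 - 11*a^2 + 828*a + 1260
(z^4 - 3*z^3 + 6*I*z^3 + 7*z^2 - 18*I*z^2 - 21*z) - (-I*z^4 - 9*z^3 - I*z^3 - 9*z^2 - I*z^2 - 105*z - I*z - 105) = z^4 + I*z^4 + 6*z^3 + 7*I*z^3 + 16*z^2 - 17*I*z^2 + 84*z + I*z + 105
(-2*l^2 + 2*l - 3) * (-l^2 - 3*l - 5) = 2*l^4 + 4*l^3 + 7*l^2 - l + 15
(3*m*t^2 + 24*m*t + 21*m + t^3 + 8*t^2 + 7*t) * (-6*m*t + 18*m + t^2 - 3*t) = -18*m^2*t^3 - 90*m^2*t^2 + 306*m^2*t + 378*m^2 - 3*m*t^4 - 15*m*t^3 + 51*m*t^2 + 63*m*t + t^5 + 5*t^4 - 17*t^3 - 21*t^2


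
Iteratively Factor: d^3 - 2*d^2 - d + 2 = (d - 1)*(d^2 - d - 2) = (d - 1)*(d + 1)*(d - 2)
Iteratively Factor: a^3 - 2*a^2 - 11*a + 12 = (a - 1)*(a^2 - a - 12) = (a - 1)*(a + 3)*(a - 4)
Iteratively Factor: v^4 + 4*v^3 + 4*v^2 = (v)*(v^3 + 4*v^2 + 4*v) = v*(v + 2)*(v^2 + 2*v) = v^2*(v + 2)*(v + 2)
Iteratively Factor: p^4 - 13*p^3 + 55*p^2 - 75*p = (p - 3)*(p^3 - 10*p^2 + 25*p) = (p - 5)*(p - 3)*(p^2 - 5*p) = p*(p - 5)*(p - 3)*(p - 5)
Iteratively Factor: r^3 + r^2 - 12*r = (r + 4)*(r^2 - 3*r) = r*(r + 4)*(r - 3)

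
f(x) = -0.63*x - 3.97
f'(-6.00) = -0.63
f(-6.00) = -0.19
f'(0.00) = -0.63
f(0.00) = -3.97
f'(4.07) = -0.63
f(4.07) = -6.53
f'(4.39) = -0.63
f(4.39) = -6.74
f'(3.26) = -0.63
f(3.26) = -6.02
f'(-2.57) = -0.63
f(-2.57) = -2.35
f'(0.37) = -0.63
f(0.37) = -4.20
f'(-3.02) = -0.63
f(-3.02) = -2.07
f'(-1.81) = -0.63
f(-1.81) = -2.83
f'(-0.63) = -0.63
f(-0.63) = -3.57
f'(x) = -0.630000000000000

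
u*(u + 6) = u^2 + 6*u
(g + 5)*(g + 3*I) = g^2 + 5*g + 3*I*g + 15*I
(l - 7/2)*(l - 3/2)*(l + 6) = l^3 + l^2 - 99*l/4 + 63/2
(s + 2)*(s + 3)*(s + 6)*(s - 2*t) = s^4 - 2*s^3*t + 11*s^3 - 22*s^2*t + 36*s^2 - 72*s*t + 36*s - 72*t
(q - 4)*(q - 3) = q^2 - 7*q + 12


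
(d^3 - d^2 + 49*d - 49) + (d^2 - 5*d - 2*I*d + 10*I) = d^3 + 44*d - 2*I*d - 49 + 10*I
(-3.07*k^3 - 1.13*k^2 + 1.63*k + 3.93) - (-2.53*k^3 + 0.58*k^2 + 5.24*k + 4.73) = -0.54*k^3 - 1.71*k^2 - 3.61*k - 0.8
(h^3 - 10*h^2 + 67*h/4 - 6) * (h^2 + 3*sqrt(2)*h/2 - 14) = h^5 - 10*h^4 + 3*sqrt(2)*h^4/2 - 15*sqrt(2)*h^3 + 11*h^3/4 + 201*sqrt(2)*h^2/8 + 134*h^2 - 469*h/2 - 9*sqrt(2)*h + 84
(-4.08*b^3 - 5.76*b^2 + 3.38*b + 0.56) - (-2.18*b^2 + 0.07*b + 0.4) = -4.08*b^3 - 3.58*b^2 + 3.31*b + 0.16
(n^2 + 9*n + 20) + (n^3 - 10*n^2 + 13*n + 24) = n^3 - 9*n^2 + 22*n + 44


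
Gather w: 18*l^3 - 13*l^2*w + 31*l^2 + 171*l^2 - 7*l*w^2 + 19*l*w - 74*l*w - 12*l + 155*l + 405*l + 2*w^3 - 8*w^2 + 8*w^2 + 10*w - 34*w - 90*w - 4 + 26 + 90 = 18*l^3 + 202*l^2 - 7*l*w^2 + 548*l + 2*w^3 + w*(-13*l^2 - 55*l - 114) + 112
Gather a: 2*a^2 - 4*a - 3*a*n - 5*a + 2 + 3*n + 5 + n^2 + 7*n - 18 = 2*a^2 + a*(-3*n - 9) + n^2 + 10*n - 11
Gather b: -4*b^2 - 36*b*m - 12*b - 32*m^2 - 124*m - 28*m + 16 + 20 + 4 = -4*b^2 + b*(-36*m - 12) - 32*m^2 - 152*m + 40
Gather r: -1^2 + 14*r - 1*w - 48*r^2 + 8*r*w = -48*r^2 + r*(8*w + 14) - w - 1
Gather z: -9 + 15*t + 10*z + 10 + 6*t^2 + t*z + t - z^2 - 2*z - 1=6*t^2 + 16*t - z^2 + z*(t + 8)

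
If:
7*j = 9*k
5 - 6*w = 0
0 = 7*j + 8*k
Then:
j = 0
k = 0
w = 5/6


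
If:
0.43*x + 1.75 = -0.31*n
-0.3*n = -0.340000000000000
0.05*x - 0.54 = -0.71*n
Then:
No Solution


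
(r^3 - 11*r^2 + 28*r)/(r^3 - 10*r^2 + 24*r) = (r - 7)/(r - 6)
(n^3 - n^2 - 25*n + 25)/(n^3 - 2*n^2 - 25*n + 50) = (n - 1)/(n - 2)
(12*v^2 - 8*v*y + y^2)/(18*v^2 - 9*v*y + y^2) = (-2*v + y)/(-3*v + y)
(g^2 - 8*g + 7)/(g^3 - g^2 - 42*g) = (g - 1)/(g*(g + 6))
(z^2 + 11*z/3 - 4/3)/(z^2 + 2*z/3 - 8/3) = (3*z^2 + 11*z - 4)/(3*z^2 + 2*z - 8)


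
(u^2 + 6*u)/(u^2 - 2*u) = (u + 6)/(u - 2)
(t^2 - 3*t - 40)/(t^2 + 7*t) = (t^2 - 3*t - 40)/(t*(t + 7))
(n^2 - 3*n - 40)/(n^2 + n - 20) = (n - 8)/(n - 4)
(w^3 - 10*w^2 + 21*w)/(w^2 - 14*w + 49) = w*(w - 3)/(w - 7)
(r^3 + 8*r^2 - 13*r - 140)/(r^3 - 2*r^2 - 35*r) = (r^2 + 3*r - 28)/(r*(r - 7))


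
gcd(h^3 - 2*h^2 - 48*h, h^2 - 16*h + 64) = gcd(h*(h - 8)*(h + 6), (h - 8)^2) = h - 8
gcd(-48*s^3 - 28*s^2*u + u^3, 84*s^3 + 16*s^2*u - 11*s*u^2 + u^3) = 12*s^2 + 4*s*u - u^2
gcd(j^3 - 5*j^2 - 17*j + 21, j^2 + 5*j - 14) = 1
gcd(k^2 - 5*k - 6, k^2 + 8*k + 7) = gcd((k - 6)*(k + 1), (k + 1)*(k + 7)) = k + 1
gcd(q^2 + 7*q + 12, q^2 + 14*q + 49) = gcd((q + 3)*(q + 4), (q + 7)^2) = 1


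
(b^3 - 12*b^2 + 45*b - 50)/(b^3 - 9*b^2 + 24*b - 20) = (b - 5)/(b - 2)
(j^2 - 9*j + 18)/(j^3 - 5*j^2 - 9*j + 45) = (j - 6)/(j^2 - 2*j - 15)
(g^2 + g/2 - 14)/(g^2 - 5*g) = (g^2 + g/2 - 14)/(g*(g - 5))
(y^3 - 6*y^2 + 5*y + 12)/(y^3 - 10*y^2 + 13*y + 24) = (y - 4)/(y - 8)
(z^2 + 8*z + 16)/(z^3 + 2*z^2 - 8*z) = (z + 4)/(z*(z - 2))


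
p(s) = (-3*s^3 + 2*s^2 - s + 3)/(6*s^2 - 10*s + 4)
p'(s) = (10 - 12*s)*(-3*s^3 + 2*s^2 - s + 3)/(6*s^2 - 10*s + 4)^2 + (-9*s^2 + 4*s - 1)/(6*s^2 - 10*s + 4) = (-9*s^4 + 30*s^3 - 25*s^2 - 10*s + 13)/(2*(9*s^4 - 30*s^3 + 37*s^2 - 20*s + 4))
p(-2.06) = 0.79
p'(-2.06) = -0.40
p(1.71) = -1.77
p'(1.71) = -0.42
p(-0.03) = 0.70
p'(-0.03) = 1.43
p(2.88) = -2.20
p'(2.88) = -0.40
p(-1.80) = 0.69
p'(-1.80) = -0.37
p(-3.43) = 1.39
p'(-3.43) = -0.46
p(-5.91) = 2.56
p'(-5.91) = -0.48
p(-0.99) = 0.45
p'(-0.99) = -0.20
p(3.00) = -2.25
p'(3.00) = -0.41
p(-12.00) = 5.55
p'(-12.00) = -0.50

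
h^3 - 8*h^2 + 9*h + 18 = (h - 6)*(h - 3)*(h + 1)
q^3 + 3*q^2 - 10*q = q*(q - 2)*(q + 5)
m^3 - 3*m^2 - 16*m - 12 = (m - 6)*(m + 1)*(m + 2)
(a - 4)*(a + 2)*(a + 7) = a^3 + 5*a^2 - 22*a - 56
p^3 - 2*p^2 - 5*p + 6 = (p - 3)*(p - 1)*(p + 2)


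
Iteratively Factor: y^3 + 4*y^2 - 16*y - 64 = (y + 4)*(y^2 - 16) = (y - 4)*(y + 4)*(y + 4)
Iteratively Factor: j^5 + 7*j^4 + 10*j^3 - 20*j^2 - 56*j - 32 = (j + 1)*(j^4 + 6*j^3 + 4*j^2 - 24*j - 32) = (j + 1)*(j + 2)*(j^3 + 4*j^2 - 4*j - 16) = (j - 2)*(j + 1)*(j + 2)*(j^2 + 6*j + 8) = (j - 2)*(j + 1)*(j + 2)*(j + 4)*(j + 2)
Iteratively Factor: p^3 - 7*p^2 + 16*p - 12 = (p - 2)*(p^2 - 5*p + 6) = (p - 3)*(p - 2)*(p - 2)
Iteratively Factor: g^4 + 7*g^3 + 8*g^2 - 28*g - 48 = (g + 4)*(g^3 + 3*g^2 - 4*g - 12) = (g + 2)*(g + 4)*(g^2 + g - 6) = (g + 2)*(g + 3)*(g + 4)*(g - 2)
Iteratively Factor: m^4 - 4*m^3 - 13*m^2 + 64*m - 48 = (m - 3)*(m^3 - m^2 - 16*m + 16) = (m - 3)*(m - 1)*(m^2 - 16) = (m - 3)*(m - 1)*(m + 4)*(m - 4)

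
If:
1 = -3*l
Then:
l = -1/3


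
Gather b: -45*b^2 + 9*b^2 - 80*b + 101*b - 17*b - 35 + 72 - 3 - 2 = -36*b^2 + 4*b + 32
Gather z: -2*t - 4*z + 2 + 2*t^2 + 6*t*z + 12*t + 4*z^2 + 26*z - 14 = 2*t^2 + 10*t + 4*z^2 + z*(6*t + 22) - 12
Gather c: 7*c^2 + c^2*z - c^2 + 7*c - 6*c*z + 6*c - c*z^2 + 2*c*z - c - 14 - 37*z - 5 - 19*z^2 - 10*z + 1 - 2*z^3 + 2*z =c^2*(z + 6) + c*(-z^2 - 4*z + 12) - 2*z^3 - 19*z^2 - 45*z - 18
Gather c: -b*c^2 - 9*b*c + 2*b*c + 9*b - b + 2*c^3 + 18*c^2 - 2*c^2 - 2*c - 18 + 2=8*b + 2*c^3 + c^2*(16 - b) + c*(-7*b - 2) - 16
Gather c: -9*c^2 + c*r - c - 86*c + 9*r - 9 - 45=-9*c^2 + c*(r - 87) + 9*r - 54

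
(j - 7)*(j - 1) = j^2 - 8*j + 7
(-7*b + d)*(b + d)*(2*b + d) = -14*b^3 - 19*b^2*d - 4*b*d^2 + d^3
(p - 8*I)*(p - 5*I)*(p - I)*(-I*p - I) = -I*p^4 - 14*p^3 - I*p^3 - 14*p^2 + 53*I*p^2 + 40*p + 53*I*p + 40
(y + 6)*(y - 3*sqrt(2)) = y^2 - 3*sqrt(2)*y + 6*y - 18*sqrt(2)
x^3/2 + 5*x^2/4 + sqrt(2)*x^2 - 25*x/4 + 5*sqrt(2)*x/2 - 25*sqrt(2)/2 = (x/2 + sqrt(2))*(x - 5/2)*(x + 5)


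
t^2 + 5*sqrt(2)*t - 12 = (t - sqrt(2))*(t + 6*sqrt(2))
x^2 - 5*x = x*(x - 5)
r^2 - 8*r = r*(r - 8)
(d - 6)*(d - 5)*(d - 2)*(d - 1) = d^4 - 14*d^3 + 65*d^2 - 112*d + 60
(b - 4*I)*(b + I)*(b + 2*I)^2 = b^4 + I*b^3 + 12*b^2 + 28*I*b - 16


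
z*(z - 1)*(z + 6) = z^3 + 5*z^2 - 6*z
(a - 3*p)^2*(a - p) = a^3 - 7*a^2*p + 15*a*p^2 - 9*p^3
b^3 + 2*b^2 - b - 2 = (b - 1)*(b + 1)*(b + 2)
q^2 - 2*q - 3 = (q - 3)*(q + 1)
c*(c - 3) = c^2 - 3*c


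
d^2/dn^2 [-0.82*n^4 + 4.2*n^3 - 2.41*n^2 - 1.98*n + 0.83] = -9.84*n^2 + 25.2*n - 4.82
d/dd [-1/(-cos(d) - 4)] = sin(d)/(cos(d) + 4)^2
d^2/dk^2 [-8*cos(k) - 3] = 8*cos(k)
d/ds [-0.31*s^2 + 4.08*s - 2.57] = 4.08 - 0.62*s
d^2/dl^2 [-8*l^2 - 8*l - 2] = -16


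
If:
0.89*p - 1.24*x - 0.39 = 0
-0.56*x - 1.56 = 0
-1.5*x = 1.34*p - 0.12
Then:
No Solution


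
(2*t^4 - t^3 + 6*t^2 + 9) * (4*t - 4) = 8*t^5 - 12*t^4 + 28*t^3 - 24*t^2 + 36*t - 36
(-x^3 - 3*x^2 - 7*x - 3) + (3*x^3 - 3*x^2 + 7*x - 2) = 2*x^3 - 6*x^2 - 5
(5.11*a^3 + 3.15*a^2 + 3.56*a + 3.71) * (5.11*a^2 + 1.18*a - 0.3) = 26.1121*a^5 + 22.1263*a^4 + 20.3756*a^3 + 22.2139*a^2 + 3.3098*a - 1.113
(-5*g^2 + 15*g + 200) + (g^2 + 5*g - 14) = -4*g^2 + 20*g + 186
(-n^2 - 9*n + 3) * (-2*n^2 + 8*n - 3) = 2*n^4 + 10*n^3 - 75*n^2 + 51*n - 9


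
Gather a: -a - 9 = -a - 9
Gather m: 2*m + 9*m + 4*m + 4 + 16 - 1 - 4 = 15*m + 15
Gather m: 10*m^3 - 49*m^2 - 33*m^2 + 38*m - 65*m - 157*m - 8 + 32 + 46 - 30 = 10*m^3 - 82*m^2 - 184*m + 40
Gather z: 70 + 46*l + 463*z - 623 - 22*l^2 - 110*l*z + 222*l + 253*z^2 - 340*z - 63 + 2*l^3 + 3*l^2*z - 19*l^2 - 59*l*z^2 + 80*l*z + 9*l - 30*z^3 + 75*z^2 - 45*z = 2*l^3 - 41*l^2 + 277*l - 30*z^3 + z^2*(328 - 59*l) + z*(3*l^2 - 30*l + 78) - 616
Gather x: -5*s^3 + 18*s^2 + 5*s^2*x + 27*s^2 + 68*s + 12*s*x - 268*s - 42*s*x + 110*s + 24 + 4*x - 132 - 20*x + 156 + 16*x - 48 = -5*s^3 + 45*s^2 - 90*s + x*(5*s^2 - 30*s)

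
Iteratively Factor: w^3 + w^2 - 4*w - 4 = (w + 2)*(w^2 - w - 2) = (w - 2)*(w + 2)*(w + 1)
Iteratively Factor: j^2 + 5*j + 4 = (j + 4)*(j + 1)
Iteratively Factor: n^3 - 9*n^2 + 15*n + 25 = (n - 5)*(n^2 - 4*n - 5) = (n - 5)^2*(n + 1)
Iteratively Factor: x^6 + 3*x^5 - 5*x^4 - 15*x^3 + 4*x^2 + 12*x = (x)*(x^5 + 3*x^4 - 5*x^3 - 15*x^2 + 4*x + 12) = x*(x - 2)*(x^4 + 5*x^3 + 5*x^2 - 5*x - 6) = x*(x - 2)*(x + 2)*(x^3 + 3*x^2 - x - 3) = x*(x - 2)*(x - 1)*(x + 2)*(x^2 + 4*x + 3) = x*(x - 2)*(x - 1)*(x + 1)*(x + 2)*(x + 3)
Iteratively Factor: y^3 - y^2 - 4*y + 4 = (y + 2)*(y^2 - 3*y + 2) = (y - 2)*(y + 2)*(y - 1)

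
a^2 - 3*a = a*(a - 3)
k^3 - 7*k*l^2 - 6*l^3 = (k - 3*l)*(k + l)*(k + 2*l)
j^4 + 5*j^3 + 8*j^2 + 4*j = j*(j + 1)*(j + 2)^2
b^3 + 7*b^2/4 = b^2*(b + 7/4)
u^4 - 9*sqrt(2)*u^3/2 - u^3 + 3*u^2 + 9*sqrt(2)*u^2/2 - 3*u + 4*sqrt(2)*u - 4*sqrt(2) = (u - 1)*(u - 4*sqrt(2))*(u - sqrt(2))*(u + sqrt(2)/2)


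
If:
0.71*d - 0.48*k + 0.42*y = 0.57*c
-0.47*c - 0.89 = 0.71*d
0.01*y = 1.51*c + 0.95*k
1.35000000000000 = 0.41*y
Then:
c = 1.72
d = -2.39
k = -2.70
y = 3.29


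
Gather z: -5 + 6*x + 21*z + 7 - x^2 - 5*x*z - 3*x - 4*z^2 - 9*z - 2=-x^2 + 3*x - 4*z^2 + z*(12 - 5*x)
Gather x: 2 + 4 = 6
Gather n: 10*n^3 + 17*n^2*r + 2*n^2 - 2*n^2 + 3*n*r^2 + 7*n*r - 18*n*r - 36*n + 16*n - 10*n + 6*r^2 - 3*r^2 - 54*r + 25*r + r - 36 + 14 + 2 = 10*n^3 + 17*n^2*r + n*(3*r^2 - 11*r - 30) + 3*r^2 - 28*r - 20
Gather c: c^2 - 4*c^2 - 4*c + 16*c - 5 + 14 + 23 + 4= -3*c^2 + 12*c + 36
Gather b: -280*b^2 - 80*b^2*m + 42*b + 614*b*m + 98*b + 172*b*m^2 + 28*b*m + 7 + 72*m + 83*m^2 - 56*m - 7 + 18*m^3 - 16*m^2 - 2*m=b^2*(-80*m - 280) + b*(172*m^2 + 642*m + 140) + 18*m^3 + 67*m^2 + 14*m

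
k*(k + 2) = k^2 + 2*k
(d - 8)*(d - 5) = d^2 - 13*d + 40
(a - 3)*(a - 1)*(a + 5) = a^3 + a^2 - 17*a + 15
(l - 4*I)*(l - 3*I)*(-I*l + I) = -I*l^3 - 7*l^2 + I*l^2 + 7*l + 12*I*l - 12*I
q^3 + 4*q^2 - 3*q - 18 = (q - 2)*(q + 3)^2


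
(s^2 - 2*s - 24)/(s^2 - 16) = (s - 6)/(s - 4)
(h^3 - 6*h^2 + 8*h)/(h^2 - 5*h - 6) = h*(-h^2 + 6*h - 8)/(-h^2 + 5*h + 6)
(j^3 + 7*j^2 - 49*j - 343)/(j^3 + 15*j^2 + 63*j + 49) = (j - 7)/(j + 1)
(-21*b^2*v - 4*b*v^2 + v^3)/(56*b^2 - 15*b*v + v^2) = v*(3*b + v)/(-8*b + v)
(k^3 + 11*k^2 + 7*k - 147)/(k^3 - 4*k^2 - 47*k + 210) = (k^2 + 4*k - 21)/(k^2 - 11*k + 30)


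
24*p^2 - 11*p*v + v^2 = (-8*p + v)*(-3*p + v)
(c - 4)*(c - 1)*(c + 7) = c^3 + 2*c^2 - 31*c + 28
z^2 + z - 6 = (z - 2)*(z + 3)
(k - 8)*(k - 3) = k^2 - 11*k + 24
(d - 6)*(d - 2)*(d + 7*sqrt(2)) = d^3 - 8*d^2 + 7*sqrt(2)*d^2 - 56*sqrt(2)*d + 12*d + 84*sqrt(2)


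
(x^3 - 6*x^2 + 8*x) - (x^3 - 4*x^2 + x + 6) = -2*x^2 + 7*x - 6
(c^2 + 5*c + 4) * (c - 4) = c^3 + c^2 - 16*c - 16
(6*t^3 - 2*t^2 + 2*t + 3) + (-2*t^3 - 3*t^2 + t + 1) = 4*t^3 - 5*t^2 + 3*t + 4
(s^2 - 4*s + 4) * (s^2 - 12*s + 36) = s^4 - 16*s^3 + 88*s^2 - 192*s + 144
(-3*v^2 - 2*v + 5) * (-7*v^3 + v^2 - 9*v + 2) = 21*v^5 + 11*v^4 - 10*v^3 + 17*v^2 - 49*v + 10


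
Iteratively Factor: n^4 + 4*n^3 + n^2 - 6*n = (n + 2)*(n^3 + 2*n^2 - 3*n) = (n + 2)*(n + 3)*(n^2 - n) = n*(n + 2)*(n + 3)*(n - 1)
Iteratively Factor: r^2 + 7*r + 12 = (r + 4)*(r + 3)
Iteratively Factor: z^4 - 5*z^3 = (z - 5)*(z^3) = z*(z - 5)*(z^2) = z^2*(z - 5)*(z)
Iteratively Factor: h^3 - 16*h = (h - 4)*(h^2 + 4*h) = (h - 4)*(h + 4)*(h)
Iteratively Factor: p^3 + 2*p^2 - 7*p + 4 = (p - 1)*(p^2 + 3*p - 4) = (p - 1)*(p + 4)*(p - 1)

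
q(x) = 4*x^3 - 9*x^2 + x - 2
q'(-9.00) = 1135.00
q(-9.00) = -3656.00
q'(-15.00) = 2971.00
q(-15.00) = -15542.00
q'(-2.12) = 93.09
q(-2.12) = -82.68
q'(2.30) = 23.08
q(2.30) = 1.36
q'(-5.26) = 427.69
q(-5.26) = -838.39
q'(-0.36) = 9.04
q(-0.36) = -3.71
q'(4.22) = 138.74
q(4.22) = 142.55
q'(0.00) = 1.00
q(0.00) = -2.00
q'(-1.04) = 32.70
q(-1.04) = -17.27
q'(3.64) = 94.48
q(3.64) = 75.31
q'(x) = 12*x^2 - 18*x + 1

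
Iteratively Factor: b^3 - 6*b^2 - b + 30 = (b + 2)*(b^2 - 8*b + 15) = (b - 3)*(b + 2)*(b - 5)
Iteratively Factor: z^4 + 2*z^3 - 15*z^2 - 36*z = (z + 3)*(z^3 - z^2 - 12*z) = (z - 4)*(z + 3)*(z^2 + 3*z) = (z - 4)*(z + 3)^2*(z)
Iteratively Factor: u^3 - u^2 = (u)*(u^2 - u) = u^2*(u - 1)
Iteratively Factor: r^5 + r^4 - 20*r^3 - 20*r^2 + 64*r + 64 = (r + 2)*(r^4 - r^3 - 18*r^2 + 16*r + 32) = (r - 4)*(r + 2)*(r^3 + 3*r^2 - 6*r - 8) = (r - 4)*(r - 2)*(r + 2)*(r^2 + 5*r + 4) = (r - 4)*(r - 2)*(r + 2)*(r + 4)*(r + 1)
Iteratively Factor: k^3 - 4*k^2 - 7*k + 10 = (k + 2)*(k^2 - 6*k + 5) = (k - 1)*(k + 2)*(k - 5)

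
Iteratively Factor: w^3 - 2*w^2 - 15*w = (w)*(w^2 - 2*w - 15) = w*(w + 3)*(w - 5)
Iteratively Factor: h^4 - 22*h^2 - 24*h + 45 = (h - 5)*(h^3 + 5*h^2 + 3*h - 9) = (h - 5)*(h + 3)*(h^2 + 2*h - 3) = (h - 5)*(h - 1)*(h + 3)*(h + 3)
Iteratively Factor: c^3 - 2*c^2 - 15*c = (c + 3)*(c^2 - 5*c) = c*(c + 3)*(c - 5)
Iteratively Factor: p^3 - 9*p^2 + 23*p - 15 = (p - 5)*(p^2 - 4*p + 3) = (p - 5)*(p - 1)*(p - 3)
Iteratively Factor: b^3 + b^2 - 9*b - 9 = (b - 3)*(b^2 + 4*b + 3) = (b - 3)*(b + 1)*(b + 3)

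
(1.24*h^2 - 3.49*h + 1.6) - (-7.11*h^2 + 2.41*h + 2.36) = 8.35*h^2 - 5.9*h - 0.76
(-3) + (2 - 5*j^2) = -5*j^2 - 1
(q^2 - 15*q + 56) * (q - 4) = q^3 - 19*q^2 + 116*q - 224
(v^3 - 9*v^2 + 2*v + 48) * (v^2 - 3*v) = v^5 - 12*v^4 + 29*v^3 + 42*v^2 - 144*v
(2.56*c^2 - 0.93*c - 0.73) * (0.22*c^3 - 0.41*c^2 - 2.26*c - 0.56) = 0.5632*c^5 - 1.2542*c^4 - 5.5649*c^3 + 0.9675*c^2 + 2.1706*c + 0.4088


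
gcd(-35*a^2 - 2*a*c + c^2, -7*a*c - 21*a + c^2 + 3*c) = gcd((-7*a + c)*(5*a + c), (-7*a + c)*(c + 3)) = 7*a - c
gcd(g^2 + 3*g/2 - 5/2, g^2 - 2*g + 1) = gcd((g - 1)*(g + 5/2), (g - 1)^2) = g - 1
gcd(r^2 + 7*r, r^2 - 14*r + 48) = 1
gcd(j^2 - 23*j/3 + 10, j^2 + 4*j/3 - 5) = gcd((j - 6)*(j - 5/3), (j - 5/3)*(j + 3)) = j - 5/3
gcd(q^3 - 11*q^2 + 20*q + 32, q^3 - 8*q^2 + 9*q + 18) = q + 1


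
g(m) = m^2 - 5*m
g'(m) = 2*m - 5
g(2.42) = -6.24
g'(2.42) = -0.16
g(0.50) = -2.25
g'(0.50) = -4.00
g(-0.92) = 5.45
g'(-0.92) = -6.84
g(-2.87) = 22.59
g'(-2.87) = -10.74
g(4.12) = -3.63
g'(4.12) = 3.24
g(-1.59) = 10.48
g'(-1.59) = -8.18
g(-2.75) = 21.31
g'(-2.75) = -10.50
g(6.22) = 7.59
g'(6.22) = 7.44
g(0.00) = 0.00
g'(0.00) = -5.00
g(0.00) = 0.00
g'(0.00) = -5.00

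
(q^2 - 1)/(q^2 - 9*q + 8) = (q + 1)/(q - 8)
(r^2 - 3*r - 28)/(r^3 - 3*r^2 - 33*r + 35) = (r + 4)/(r^2 + 4*r - 5)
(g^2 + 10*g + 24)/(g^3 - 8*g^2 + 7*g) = (g^2 + 10*g + 24)/(g*(g^2 - 8*g + 7))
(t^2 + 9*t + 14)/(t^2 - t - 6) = (t + 7)/(t - 3)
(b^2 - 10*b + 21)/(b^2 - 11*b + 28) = (b - 3)/(b - 4)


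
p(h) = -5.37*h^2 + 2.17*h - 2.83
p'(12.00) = -126.71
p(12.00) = -750.07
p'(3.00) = -30.05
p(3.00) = -44.65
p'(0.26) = -0.62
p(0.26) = -2.63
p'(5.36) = -55.40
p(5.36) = -145.48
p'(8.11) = -84.93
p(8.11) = -338.43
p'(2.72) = -27.04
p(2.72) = -36.66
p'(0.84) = -6.85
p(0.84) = -4.80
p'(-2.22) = 26.01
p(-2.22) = -34.11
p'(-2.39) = 27.84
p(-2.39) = -38.69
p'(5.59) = -57.87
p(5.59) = -158.50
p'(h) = 2.17 - 10.74*h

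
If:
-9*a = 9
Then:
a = -1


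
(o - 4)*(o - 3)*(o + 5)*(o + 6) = o^4 + 4*o^3 - 35*o^2 - 78*o + 360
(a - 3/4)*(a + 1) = a^2 + a/4 - 3/4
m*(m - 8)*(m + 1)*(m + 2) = m^4 - 5*m^3 - 22*m^2 - 16*m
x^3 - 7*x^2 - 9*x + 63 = (x - 7)*(x - 3)*(x + 3)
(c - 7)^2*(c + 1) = c^3 - 13*c^2 + 35*c + 49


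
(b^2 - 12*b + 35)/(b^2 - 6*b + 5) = (b - 7)/(b - 1)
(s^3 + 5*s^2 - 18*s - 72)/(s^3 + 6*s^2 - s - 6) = (s^2 - s - 12)/(s^2 - 1)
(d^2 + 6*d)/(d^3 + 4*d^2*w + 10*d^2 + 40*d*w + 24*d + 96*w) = d/(d^2 + 4*d*w + 4*d + 16*w)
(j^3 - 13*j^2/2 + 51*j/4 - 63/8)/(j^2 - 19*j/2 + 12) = (j^2 - 5*j + 21/4)/(j - 8)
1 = 1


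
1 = 1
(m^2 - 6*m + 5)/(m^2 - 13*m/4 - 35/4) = 4*(m - 1)/(4*m + 7)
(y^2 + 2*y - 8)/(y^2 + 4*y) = (y - 2)/y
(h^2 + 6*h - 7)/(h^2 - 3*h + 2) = (h + 7)/(h - 2)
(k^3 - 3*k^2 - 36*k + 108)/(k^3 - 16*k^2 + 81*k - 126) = (k + 6)/(k - 7)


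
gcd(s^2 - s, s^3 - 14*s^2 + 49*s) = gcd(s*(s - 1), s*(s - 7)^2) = s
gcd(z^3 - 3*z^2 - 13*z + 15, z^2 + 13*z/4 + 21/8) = 1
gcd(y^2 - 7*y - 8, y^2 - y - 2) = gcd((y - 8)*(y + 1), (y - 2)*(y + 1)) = y + 1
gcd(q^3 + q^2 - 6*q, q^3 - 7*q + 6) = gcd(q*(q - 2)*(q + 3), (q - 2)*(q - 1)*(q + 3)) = q^2 + q - 6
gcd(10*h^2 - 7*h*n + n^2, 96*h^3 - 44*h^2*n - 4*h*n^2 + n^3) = 2*h - n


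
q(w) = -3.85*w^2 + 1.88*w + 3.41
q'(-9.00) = 71.18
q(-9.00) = -325.36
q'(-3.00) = 24.98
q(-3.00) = -36.88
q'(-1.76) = 15.43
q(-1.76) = -11.82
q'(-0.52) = 5.88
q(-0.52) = 1.39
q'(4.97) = -36.39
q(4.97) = -82.34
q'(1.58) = -10.29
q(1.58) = -3.23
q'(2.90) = -20.45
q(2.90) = -23.52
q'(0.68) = -3.36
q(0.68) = 2.91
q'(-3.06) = 25.44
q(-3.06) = -38.39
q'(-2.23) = 19.05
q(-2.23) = -19.93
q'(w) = 1.88 - 7.7*w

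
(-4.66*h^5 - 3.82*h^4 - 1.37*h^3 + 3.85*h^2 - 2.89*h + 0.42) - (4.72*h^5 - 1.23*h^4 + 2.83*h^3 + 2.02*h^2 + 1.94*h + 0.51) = -9.38*h^5 - 2.59*h^4 - 4.2*h^3 + 1.83*h^2 - 4.83*h - 0.09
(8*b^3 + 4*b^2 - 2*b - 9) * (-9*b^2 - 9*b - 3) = -72*b^5 - 108*b^4 - 42*b^3 + 87*b^2 + 87*b + 27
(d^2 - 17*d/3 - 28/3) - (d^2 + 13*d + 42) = -56*d/3 - 154/3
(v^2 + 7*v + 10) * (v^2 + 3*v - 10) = v^4 + 10*v^3 + 21*v^2 - 40*v - 100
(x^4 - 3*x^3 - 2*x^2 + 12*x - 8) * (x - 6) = x^5 - 9*x^4 + 16*x^3 + 24*x^2 - 80*x + 48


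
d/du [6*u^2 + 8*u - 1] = 12*u + 8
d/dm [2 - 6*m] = -6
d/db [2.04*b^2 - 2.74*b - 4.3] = 4.08*b - 2.74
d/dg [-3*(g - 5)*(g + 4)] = 3 - 6*g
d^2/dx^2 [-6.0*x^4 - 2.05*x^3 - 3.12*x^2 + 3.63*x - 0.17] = -72.0*x^2 - 12.3*x - 6.24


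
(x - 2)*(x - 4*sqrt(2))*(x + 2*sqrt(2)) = x^3 - 2*sqrt(2)*x^2 - 2*x^2 - 16*x + 4*sqrt(2)*x + 32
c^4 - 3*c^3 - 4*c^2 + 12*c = c*(c - 3)*(c - 2)*(c + 2)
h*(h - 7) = h^2 - 7*h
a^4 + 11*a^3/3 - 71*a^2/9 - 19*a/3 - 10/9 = (a - 2)*(a + 1/3)^2*(a + 5)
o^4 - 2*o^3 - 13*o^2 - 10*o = o*(o - 5)*(o + 1)*(o + 2)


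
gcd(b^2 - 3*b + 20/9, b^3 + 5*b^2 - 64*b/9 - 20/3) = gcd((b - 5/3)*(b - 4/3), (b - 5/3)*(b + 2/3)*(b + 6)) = b - 5/3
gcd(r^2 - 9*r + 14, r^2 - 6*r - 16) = 1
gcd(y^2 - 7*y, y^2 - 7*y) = y^2 - 7*y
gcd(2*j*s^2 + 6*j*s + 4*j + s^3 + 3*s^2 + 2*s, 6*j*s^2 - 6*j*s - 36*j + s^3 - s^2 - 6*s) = s + 2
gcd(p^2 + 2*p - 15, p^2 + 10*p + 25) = p + 5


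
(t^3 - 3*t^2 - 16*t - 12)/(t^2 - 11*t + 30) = (t^2 + 3*t + 2)/(t - 5)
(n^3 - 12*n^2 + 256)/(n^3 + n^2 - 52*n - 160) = (n - 8)/(n + 5)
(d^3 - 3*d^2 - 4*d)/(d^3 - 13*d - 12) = d/(d + 3)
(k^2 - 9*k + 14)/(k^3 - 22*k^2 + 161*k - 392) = (k - 2)/(k^2 - 15*k + 56)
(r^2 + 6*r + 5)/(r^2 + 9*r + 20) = (r + 1)/(r + 4)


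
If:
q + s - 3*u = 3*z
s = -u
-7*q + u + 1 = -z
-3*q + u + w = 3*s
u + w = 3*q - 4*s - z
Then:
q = 25/167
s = -1/167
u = 1/167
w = 71/167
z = 7/167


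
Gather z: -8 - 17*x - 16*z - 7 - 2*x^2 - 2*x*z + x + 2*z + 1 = -2*x^2 - 16*x + z*(-2*x - 14) - 14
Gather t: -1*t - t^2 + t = -t^2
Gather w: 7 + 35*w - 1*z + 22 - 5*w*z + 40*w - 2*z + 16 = w*(75 - 5*z) - 3*z + 45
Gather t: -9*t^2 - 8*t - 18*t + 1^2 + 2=-9*t^2 - 26*t + 3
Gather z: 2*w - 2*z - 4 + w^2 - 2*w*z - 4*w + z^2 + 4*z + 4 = w^2 - 2*w + z^2 + z*(2 - 2*w)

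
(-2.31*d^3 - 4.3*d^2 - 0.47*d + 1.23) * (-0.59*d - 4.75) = 1.3629*d^4 + 13.5095*d^3 + 20.7023*d^2 + 1.5068*d - 5.8425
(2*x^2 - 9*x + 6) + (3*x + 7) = 2*x^2 - 6*x + 13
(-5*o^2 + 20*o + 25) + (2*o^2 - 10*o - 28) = -3*o^2 + 10*o - 3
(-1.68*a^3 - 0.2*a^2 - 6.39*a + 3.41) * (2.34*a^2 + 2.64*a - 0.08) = -3.9312*a^5 - 4.9032*a^4 - 15.3462*a^3 - 8.8742*a^2 + 9.5136*a - 0.2728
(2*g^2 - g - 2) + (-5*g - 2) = 2*g^2 - 6*g - 4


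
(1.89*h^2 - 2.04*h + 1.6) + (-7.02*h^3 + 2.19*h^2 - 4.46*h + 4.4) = -7.02*h^3 + 4.08*h^2 - 6.5*h + 6.0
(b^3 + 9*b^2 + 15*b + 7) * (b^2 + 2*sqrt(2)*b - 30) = b^5 + 2*sqrt(2)*b^4 + 9*b^4 - 15*b^3 + 18*sqrt(2)*b^3 - 263*b^2 + 30*sqrt(2)*b^2 - 450*b + 14*sqrt(2)*b - 210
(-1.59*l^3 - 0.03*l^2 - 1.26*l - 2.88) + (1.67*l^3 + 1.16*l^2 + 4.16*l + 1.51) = 0.0799999999999998*l^3 + 1.13*l^2 + 2.9*l - 1.37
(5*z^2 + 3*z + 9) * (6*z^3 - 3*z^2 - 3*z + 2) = 30*z^5 + 3*z^4 + 30*z^3 - 26*z^2 - 21*z + 18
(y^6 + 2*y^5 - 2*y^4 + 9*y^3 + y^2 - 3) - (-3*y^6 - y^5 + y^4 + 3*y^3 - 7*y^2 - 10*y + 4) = 4*y^6 + 3*y^5 - 3*y^4 + 6*y^3 + 8*y^2 + 10*y - 7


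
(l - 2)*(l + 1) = l^2 - l - 2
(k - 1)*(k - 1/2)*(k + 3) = k^3 + 3*k^2/2 - 4*k + 3/2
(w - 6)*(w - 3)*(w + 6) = w^3 - 3*w^2 - 36*w + 108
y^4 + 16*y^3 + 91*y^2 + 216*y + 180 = (y + 2)*(y + 3)*(y + 5)*(y + 6)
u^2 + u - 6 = (u - 2)*(u + 3)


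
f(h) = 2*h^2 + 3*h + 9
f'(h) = 4*h + 3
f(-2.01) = 11.05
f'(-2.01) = -5.04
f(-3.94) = 28.23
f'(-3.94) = -12.76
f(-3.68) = 25.04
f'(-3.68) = -11.72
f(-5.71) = 57.08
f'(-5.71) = -19.84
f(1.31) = 16.36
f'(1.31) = 8.24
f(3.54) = 44.68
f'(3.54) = 17.16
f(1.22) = 15.64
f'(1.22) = 7.88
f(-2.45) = 13.66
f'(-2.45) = -6.80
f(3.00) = 36.00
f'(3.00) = 15.00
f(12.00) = 333.00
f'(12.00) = 51.00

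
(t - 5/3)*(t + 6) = t^2 + 13*t/3 - 10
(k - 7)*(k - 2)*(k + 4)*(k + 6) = k^4 + k^3 - 52*k^2 - 76*k + 336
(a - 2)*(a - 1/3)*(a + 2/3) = a^3 - 5*a^2/3 - 8*a/9 + 4/9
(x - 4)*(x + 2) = x^2 - 2*x - 8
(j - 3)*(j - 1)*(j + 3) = j^3 - j^2 - 9*j + 9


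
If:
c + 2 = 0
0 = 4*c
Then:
No Solution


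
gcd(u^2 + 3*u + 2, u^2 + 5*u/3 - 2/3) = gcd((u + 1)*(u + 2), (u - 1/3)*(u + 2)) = u + 2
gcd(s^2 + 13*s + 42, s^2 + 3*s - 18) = s + 6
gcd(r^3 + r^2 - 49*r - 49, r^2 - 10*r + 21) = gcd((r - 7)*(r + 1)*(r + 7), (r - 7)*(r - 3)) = r - 7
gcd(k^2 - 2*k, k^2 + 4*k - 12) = k - 2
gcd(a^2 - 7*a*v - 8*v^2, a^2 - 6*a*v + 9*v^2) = 1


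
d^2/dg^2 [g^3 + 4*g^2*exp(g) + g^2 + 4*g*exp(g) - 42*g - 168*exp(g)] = 4*g^2*exp(g) + 20*g*exp(g) + 6*g - 152*exp(g) + 2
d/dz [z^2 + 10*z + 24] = 2*z + 10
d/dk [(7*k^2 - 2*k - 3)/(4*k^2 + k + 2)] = (15*k^2 + 52*k - 1)/(16*k^4 + 8*k^3 + 17*k^2 + 4*k + 4)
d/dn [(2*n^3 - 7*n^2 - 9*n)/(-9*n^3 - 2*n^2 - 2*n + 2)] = (-67*n^4 - 170*n^3 + 8*n^2 - 28*n - 18)/(81*n^6 + 36*n^5 + 40*n^4 - 28*n^3 - 4*n^2 - 8*n + 4)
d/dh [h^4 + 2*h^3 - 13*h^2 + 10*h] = 4*h^3 + 6*h^2 - 26*h + 10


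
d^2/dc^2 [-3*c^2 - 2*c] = -6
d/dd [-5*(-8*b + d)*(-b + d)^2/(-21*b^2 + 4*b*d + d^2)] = 5*(b - d)*((-17*b + 3*d)*(-21*b^2 + 4*b*d + d^2) - 2*(b - d)*(2*b + d)*(8*b - d))/(-21*b^2 + 4*b*d + d^2)^2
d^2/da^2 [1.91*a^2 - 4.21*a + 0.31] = 3.82000000000000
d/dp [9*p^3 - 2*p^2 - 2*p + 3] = 27*p^2 - 4*p - 2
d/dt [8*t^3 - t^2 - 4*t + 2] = 24*t^2 - 2*t - 4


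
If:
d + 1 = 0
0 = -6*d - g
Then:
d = -1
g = 6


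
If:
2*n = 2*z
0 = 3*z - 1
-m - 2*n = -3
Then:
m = 7/3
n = 1/3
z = 1/3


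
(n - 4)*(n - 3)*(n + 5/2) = n^3 - 9*n^2/2 - 11*n/2 + 30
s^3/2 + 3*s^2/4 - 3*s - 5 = (s/2 + 1)*(s - 5/2)*(s + 2)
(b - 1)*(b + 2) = b^2 + b - 2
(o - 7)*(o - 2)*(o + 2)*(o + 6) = o^4 - o^3 - 46*o^2 + 4*o + 168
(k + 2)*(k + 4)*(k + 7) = k^3 + 13*k^2 + 50*k + 56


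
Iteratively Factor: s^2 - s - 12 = (s + 3)*(s - 4)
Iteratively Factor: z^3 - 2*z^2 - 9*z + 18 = (z - 2)*(z^2 - 9) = (z - 3)*(z - 2)*(z + 3)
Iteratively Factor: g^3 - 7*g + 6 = (g + 3)*(g^2 - 3*g + 2) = (g - 1)*(g + 3)*(g - 2)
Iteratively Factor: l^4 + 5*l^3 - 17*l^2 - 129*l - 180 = (l + 3)*(l^3 + 2*l^2 - 23*l - 60) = (l - 5)*(l + 3)*(l^2 + 7*l + 12) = (l - 5)*(l + 3)^2*(l + 4)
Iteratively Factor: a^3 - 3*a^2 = (a)*(a^2 - 3*a) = a*(a - 3)*(a)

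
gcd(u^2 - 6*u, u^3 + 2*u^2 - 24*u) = u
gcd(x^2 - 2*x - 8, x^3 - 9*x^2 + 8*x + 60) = x + 2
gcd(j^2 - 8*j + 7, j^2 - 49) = j - 7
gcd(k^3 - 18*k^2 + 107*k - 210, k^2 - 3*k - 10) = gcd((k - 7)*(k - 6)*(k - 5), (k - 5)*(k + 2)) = k - 5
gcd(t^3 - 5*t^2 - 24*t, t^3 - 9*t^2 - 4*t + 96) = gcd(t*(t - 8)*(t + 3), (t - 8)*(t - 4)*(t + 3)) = t^2 - 5*t - 24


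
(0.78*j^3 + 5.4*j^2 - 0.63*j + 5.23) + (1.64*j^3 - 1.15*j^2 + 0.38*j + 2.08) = 2.42*j^3 + 4.25*j^2 - 0.25*j + 7.31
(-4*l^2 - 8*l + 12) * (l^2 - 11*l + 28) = -4*l^4 + 36*l^3 - 12*l^2 - 356*l + 336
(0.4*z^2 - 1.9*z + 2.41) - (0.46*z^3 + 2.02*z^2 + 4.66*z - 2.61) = -0.46*z^3 - 1.62*z^2 - 6.56*z + 5.02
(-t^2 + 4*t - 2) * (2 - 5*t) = 5*t^3 - 22*t^2 + 18*t - 4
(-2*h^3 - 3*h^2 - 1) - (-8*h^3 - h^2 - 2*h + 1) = 6*h^3 - 2*h^2 + 2*h - 2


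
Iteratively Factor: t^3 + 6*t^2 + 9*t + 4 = (t + 1)*(t^2 + 5*t + 4) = (t + 1)^2*(t + 4)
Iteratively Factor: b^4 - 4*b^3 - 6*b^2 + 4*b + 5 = (b + 1)*(b^3 - 5*b^2 - b + 5) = (b + 1)^2*(b^2 - 6*b + 5) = (b - 1)*(b + 1)^2*(b - 5)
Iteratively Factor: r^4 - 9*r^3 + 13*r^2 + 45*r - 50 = (r - 5)*(r^3 - 4*r^2 - 7*r + 10) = (r - 5)*(r - 1)*(r^2 - 3*r - 10) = (r - 5)^2*(r - 1)*(r + 2)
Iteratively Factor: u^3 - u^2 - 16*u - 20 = (u - 5)*(u^2 + 4*u + 4) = (u - 5)*(u + 2)*(u + 2)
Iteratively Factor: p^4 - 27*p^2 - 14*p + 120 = (p + 4)*(p^3 - 4*p^2 - 11*p + 30) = (p - 5)*(p + 4)*(p^2 + p - 6) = (p - 5)*(p + 3)*(p + 4)*(p - 2)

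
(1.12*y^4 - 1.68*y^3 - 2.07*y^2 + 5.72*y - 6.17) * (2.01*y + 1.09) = 2.2512*y^5 - 2.156*y^4 - 5.9919*y^3 + 9.2409*y^2 - 6.1669*y - 6.7253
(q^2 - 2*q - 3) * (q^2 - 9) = q^4 - 2*q^3 - 12*q^2 + 18*q + 27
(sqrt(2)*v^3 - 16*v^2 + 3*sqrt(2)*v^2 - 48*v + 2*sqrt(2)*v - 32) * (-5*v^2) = -5*sqrt(2)*v^5 - 15*sqrt(2)*v^4 + 80*v^4 - 10*sqrt(2)*v^3 + 240*v^3 + 160*v^2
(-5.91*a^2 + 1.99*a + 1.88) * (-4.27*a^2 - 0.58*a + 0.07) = 25.2357*a^4 - 5.0695*a^3 - 9.5955*a^2 - 0.9511*a + 0.1316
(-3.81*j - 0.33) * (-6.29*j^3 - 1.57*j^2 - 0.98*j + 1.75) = 23.9649*j^4 + 8.0574*j^3 + 4.2519*j^2 - 6.3441*j - 0.5775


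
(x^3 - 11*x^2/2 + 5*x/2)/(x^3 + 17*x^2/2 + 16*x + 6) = x*(2*x^2 - 11*x + 5)/(2*x^3 + 17*x^2 + 32*x + 12)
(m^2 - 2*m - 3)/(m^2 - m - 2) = (m - 3)/(m - 2)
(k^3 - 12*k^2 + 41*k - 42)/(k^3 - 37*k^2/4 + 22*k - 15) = 4*(k^2 - 10*k + 21)/(4*k^2 - 29*k + 30)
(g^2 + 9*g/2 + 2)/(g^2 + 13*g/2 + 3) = (g + 4)/(g + 6)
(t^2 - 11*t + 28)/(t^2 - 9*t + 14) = (t - 4)/(t - 2)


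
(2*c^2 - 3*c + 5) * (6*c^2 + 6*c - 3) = 12*c^4 - 6*c^3 + 6*c^2 + 39*c - 15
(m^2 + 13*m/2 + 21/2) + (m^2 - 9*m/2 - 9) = 2*m^2 + 2*m + 3/2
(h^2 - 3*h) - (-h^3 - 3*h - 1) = h^3 + h^2 + 1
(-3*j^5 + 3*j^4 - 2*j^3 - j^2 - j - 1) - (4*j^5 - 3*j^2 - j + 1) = -7*j^5 + 3*j^4 - 2*j^3 + 2*j^2 - 2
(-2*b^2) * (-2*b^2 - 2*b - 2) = 4*b^4 + 4*b^3 + 4*b^2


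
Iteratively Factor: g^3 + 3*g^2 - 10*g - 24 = (g + 2)*(g^2 + g - 12) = (g + 2)*(g + 4)*(g - 3)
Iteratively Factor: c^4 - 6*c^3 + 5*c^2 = (c - 1)*(c^3 - 5*c^2) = c*(c - 1)*(c^2 - 5*c) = c^2*(c - 1)*(c - 5)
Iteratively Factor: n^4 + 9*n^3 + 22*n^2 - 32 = (n + 4)*(n^3 + 5*n^2 + 2*n - 8) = (n + 4)^2*(n^2 + n - 2) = (n - 1)*(n + 4)^2*(n + 2)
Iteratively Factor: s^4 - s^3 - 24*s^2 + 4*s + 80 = (s - 2)*(s^3 + s^2 - 22*s - 40) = (s - 5)*(s - 2)*(s^2 + 6*s + 8) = (s - 5)*(s - 2)*(s + 2)*(s + 4)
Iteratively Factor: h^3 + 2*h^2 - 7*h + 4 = (h + 4)*(h^2 - 2*h + 1) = (h - 1)*(h + 4)*(h - 1)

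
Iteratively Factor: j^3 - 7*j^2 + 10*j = (j - 2)*(j^2 - 5*j) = (j - 5)*(j - 2)*(j)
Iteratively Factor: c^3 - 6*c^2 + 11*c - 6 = (c - 1)*(c^2 - 5*c + 6) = (c - 2)*(c - 1)*(c - 3)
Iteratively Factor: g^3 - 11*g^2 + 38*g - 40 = (g - 2)*(g^2 - 9*g + 20) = (g - 5)*(g - 2)*(g - 4)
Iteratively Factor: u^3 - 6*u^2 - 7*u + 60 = (u - 5)*(u^2 - u - 12) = (u - 5)*(u - 4)*(u + 3)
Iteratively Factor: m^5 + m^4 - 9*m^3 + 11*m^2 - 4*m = (m - 1)*(m^4 + 2*m^3 - 7*m^2 + 4*m) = (m - 1)*(m + 4)*(m^3 - 2*m^2 + m) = m*(m - 1)*(m + 4)*(m^2 - 2*m + 1) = m*(m - 1)^2*(m + 4)*(m - 1)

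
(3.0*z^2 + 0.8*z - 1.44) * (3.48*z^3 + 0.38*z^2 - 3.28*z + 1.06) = 10.44*z^5 + 3.924*z^4 - 14.5472*z^3 + 0.00879999999999992*z^2 + 5.5712*z - 1.5264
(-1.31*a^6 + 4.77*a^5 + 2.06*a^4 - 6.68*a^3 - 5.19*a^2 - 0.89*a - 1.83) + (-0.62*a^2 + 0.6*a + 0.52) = -1.31*a^6 + 4.77*a^5 + 2.06*a^4 - 6.68*a^3 - 5.81*a^2 - 0.29*a - 1.31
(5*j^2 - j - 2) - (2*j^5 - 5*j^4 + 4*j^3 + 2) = -2*j^5 + 5*j^4 - 4*j^3 + 5*j^2 - j - 4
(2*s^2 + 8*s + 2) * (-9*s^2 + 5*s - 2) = -18*s^4 - 62*s^3 + 18*s^2 - 6*s - 4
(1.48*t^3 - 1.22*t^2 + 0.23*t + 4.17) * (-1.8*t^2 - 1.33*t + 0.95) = -2.664*t^5 + 0.2276*t^4 + 2.6146*t^3 - 8.9709*t^2 - 5.3276*t + 3.9615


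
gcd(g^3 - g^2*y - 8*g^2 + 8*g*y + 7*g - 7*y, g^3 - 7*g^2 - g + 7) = g^2 - 8*g + 7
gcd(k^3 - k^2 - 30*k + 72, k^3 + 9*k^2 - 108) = k^2 + 3*k - 18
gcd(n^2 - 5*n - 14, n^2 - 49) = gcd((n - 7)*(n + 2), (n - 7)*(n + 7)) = n - 7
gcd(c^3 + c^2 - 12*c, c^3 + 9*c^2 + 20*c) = c^2 + 4*c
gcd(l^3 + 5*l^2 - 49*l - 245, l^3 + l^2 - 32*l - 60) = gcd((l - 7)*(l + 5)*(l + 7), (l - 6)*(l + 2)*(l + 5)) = l + 5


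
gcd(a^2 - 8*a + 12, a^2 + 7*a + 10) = 1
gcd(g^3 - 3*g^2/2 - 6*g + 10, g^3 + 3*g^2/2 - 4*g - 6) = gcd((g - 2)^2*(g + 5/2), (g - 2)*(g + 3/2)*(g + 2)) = g - 2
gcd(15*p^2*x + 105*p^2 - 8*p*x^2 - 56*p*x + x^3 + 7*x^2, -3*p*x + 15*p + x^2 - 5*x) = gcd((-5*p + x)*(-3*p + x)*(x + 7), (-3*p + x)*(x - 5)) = -3*p + x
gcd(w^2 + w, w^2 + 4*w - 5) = 1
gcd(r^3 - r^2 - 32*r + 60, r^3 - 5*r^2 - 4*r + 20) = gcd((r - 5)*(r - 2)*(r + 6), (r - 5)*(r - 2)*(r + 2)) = r^2 - 7*r + 10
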